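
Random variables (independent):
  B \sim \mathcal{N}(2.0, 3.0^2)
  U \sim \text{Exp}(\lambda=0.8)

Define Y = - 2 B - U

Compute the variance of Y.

For independent RVs: Var(aX + bY) = a²Var(X) + b²Var(Y)
Var(B) = 9
Var(U) = 1.5625
Var(Y) = (-2)²*9 + (-1)²*1.5625
= 4*9 + 1*1.5625 = 37.5625

37.5625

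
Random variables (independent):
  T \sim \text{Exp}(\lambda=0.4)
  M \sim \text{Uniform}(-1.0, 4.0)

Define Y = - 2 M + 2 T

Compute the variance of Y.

For independent RVs: Var(aX + bY) = a²Var(X) + b²Var(Y)
Var(T) = 6.25
Var(M) = 2.0833333
Var(Y) = 2²*6.25 + (-2)²*2.0833333
= 4*6.25 + 4*2.0833333 = 33.333333

33.333333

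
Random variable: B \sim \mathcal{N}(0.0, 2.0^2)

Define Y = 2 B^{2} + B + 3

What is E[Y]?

E[Y] = 2*E[B²] + 1*E[B] + 3
E[B] = 0
E[B²] = Var(B) + (E[B])² = 4 + 0 = 4
E[Y] = 2*4 + 1*0 + 3 = 11

11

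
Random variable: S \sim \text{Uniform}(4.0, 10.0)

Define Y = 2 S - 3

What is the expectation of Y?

For Y = 2S - 3:
E[Y] = 2 * E[S] - 3
E[S] = (4 + 10)/2 = 7
E[Y] = 2 * 7 - 3 = 11

11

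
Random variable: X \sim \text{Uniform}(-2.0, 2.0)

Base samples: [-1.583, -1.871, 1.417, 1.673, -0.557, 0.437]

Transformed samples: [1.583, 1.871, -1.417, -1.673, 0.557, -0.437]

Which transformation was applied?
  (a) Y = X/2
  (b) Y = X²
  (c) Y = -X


Checking option (c) Y = -X:
  X = -1.583 -> Y = 1.583 ✓
  X = -1.871 -> Y = 1.871 ✓
  X = 1.417 -> Y = -1.417 ✓
All samples match this transformation.

(c) -X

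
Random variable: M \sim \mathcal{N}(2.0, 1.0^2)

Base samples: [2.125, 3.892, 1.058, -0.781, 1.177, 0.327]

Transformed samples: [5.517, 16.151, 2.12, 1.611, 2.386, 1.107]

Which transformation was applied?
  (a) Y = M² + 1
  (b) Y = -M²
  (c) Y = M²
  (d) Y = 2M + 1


Checking option (a) Y = M² + 1:
  M = 2.125 -> Y = 5.517 ✓
  M = 3.892 -> Y = 16.151 ✓
  M = 1.058 -> Y = 2.12 ✓
All samples match this transformation.

(a) M² + 1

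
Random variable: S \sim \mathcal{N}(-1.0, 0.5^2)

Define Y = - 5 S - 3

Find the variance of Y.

For Y = aS + b: Var(Y) = a² * Var(S)
Var(S) = 0.5^2 = 0.25
Var(Y) = (-5)² * 0.25 = 25 * 0.25 = 6.25

6.25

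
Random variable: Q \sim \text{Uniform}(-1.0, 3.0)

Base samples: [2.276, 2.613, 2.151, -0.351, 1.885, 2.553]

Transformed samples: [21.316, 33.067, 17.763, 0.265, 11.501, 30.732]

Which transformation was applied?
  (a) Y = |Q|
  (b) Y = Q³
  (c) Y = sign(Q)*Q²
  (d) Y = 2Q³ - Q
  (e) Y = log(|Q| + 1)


Checking option (d) Y = 2Q³ - Q:
  Q = 2.276 -> Y = 21.316 ✓
  Q = 2.613 -> Y = 33.067 ✓
  Q = 2.151 -> Y = 17.763 ✓
All samples match this transformation.

(d) 2Q³ - Q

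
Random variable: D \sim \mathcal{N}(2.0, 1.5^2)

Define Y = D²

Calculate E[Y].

Using E[X²] = Var(X) + (E[X])²:
E[D] = 2
Var(D) = 1.5^2 = 2.25
E[D²] = 2.25 + 2² = 2.25 + 4 = 6.25

6.25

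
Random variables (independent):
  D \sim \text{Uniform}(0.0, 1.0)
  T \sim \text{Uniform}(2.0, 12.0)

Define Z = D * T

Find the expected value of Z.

For independent RVs: E[XY] = E[X]*E[Y]
E[D] = 0.5
E[T] = 7
E[Z] = 0.5 * 7 = 3.5

3.5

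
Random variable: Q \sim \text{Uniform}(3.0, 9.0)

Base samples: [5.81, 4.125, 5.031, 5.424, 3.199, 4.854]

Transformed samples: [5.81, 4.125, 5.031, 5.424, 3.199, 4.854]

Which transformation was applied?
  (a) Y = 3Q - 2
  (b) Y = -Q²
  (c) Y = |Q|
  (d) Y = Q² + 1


Checking option (c) Y = |Q|:
  Q = 5.81 -> Y = 5.81 ✓
  Q = 4.125 -> Y = 4.125 ✓
  Q = 5.031 -> Y = 5.031 ✓
All samples match this transformation.

(c) |Q|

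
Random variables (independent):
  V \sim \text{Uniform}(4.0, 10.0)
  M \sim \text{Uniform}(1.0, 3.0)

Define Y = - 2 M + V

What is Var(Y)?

For independent RVs: Var(aX + bY) = a²Var(X) + b²Var(Y)
Var(V) = 3
Var(M) = 0.33333333
Var(Y) = 1²*3 + (-2)²*0.33333333
= 1*3 + 4*0.33333333 = 4.3333333

4.3333333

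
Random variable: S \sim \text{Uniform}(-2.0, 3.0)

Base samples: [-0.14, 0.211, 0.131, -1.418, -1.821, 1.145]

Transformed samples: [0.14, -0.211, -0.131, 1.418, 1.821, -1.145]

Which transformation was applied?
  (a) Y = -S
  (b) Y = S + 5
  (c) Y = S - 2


Checking option (a) Y = -S:
  S = -0.14 -> Y = 0.14 ✓
  S = 0.211 -> Y = -0.211 ✓
  S = 0.131 -> Y = -0.131 ✓
All samples match this transformation.

(a) -S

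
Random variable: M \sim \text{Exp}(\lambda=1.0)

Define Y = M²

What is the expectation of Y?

E[M²] = Var(M) + (E[M])² = 1 + 1 = 2

2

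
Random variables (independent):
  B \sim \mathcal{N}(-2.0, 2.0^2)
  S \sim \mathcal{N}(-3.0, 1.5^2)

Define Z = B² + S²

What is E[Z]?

E[Z] = E[B²] + E[S²]
E[B²] = Var(B) + E[B]² = 4 + 4 = 8
E[S²] = Var(S) + E[S]² = 2.25 + 9 = 11.25
E[Z] = 8 + 11.25 = 19.25

19.25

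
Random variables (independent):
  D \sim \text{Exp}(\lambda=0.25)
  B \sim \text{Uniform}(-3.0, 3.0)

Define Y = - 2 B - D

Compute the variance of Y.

For independent RVs: Var(aX + bY) = a²Var(X) + b²Var(Y)
Var(D) = 16
Var(B) = 3
Var(Y) = (-1)²*16 + (-2)²*3
= 1*16 + 4*3 = 28

28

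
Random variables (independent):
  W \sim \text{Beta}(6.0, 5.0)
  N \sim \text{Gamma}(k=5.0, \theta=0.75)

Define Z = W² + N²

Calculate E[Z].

E[Z] = E[W²] + E[N²]
E[W²] = Var(W) + E[W]² = 0.020661157 + 0.29752066 = 0.31818182
E[N²] = Var(N) + E[N]² = 2.8125 + 14.0625 = 16.875
E[Z] = 0.31818182 + 16.875 = 17.193182

17.193182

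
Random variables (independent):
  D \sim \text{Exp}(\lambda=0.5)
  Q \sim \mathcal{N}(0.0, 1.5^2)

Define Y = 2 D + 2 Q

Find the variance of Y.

For independent RVs: Var(aX + bY) = a²Var(X) + b²Var(Y)
Var(D) = 4
Var(Q) = 2.25
Var(Y) = 2²*4 + 2²*2.25
= 4*4 + 4*2.25 = 25

25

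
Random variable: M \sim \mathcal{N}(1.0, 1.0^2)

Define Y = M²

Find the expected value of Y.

E[M²] = Var(M) + (E[M])² = 1 + 1 = 2

2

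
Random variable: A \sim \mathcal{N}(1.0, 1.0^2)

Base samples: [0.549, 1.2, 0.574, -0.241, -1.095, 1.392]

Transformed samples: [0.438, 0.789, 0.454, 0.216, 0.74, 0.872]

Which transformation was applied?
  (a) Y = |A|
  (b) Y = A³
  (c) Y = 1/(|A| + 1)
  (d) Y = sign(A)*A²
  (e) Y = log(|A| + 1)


Checking option (e) Y = log(|A| + 1):
  A = 0.549 -> Y = 0.438 ✓
  A = 1.2 -> Y = 0.789 ✓
  A = 0.574 -> Y = 0.454 ✓
All samples match this transformation.

(e) log(|A| + 1)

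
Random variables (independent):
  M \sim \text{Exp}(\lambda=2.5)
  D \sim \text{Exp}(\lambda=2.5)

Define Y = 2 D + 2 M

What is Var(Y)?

For independent RVs: Var(aX + bY) = a²Var(X) + b²Var(Y)
Var(M) = 0.16
Var(D) = 0.16
Var(Y) = 2²*0.16 + 2²*0.16
= 4*0.16 + 4*0.16 = 1.28

1.28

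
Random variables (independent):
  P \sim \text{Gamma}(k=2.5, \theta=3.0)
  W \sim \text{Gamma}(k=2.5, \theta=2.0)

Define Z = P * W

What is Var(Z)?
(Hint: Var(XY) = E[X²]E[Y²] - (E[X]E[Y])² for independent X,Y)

Var(XY) = E[X²]E[Y²] - (E[X]E[Y])²
E[P] = 7.5, Var(P) = 22.5
E[W] = 5, Var(W) = 10
E[P²] = 22.5 + 7.5² = 78.75
E[W²] = 10 + 5² = 35
Var(Z) = 78.75*35 - (7.5*5)²
= 2756.25 - 1406.25 = 1350

1350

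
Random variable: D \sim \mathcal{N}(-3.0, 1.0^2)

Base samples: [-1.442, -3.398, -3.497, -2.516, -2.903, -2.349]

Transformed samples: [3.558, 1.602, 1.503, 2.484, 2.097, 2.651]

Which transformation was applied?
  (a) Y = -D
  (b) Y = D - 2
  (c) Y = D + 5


Checking option (c) Y = D + 5:
  D = -1.442 -> Y = 3.558 ✓
  D = -3.398 -> Y = 1.602 ✓
  D = -3.497 -> Y = 1.503 ✓
All samples match this transformation.

(c) D + 5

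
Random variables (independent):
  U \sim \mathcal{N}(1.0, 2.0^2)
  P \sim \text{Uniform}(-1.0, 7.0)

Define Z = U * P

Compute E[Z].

For independent RVs: E[XY] = E[X]*E[Y]
E[U] = 1
E[P] = 3
E[Z] = 1 * 3 = 3

3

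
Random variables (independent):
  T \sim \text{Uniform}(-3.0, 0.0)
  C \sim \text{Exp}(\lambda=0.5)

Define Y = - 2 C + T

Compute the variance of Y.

For independent RVs: Var(aX + bY) = a²Var(X) + b²Var(Y)
Var(T) = 0.75
Var(C) = 4
Var(Y) = 1²*0.75 + (-2)²*4
= 1*0.75 + 4*4 = 16.75

16.75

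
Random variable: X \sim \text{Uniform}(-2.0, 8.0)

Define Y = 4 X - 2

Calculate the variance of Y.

For Y = aX + b: Var(Y) = a² * Var(X)
Var(X) = (8 + 2)^2/12 = 8.3333333
Var(Y) = 4² * 8.3333333 = 16 * 8.3333333 = 133.33333

133.33333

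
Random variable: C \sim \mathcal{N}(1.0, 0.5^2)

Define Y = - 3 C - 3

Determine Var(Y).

For Y = aC + b: Var(Y) = a² * Var(C)
Var(C) = 0.5^2 = 0.25
Var(Y) = (-3)² * 0.25 = 9 * 0.25 = 2.25

2.25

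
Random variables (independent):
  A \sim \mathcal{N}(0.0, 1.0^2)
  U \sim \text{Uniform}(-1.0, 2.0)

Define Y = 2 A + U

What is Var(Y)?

For independent RVs: Var(aX + bY) = a²Var(X) + b²Var(Y)
Var(A) = 1
Var(U) = 0.75
Var(Y) = 2²*1 + 1²*0.75
= 4*1 + 1*0.75 = 4.75

4.75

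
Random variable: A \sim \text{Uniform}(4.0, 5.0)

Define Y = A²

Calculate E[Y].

E[A²] = Var(A) + (E[A])² = 0.083333333 + 20.25 = 20.333333

20.333333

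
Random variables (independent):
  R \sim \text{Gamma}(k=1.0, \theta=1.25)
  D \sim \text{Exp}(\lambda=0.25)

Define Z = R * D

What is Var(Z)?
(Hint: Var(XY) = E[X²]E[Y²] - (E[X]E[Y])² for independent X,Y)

Var(XY) = E[X²]E[Y²] - (E[X]E[Y])²
E[R] = 1.25, Var(R) = 1.5625
E[D] = 4, Var(D) = 16
E[R²] = 1.5625 + 1.25² = 3.125
E[D²] = 16 + 4² = 32
Var(Z) = 3.125*32 - (1.25*4)²
= 100 - 25 = 75

75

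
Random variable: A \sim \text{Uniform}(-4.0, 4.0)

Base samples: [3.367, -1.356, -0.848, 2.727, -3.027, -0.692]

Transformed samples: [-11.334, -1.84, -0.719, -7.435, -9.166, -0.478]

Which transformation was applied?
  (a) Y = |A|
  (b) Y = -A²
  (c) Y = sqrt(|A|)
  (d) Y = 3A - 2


Checking option (b) Y = -A²:
  A = 3.367 -> Y = -11.334 ✓
  A = -1.356 -> Y = -1.84 ✓
  A = -0.848 -> Y = -0.719 ✓
All samples match this transformation.

(b) -A²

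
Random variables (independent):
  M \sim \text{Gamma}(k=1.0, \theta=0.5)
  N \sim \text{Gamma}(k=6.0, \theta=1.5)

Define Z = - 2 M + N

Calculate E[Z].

E[Z] = -2*E[M] + 1*E[N]
E[M] = 0.5
E[N] = 9
E[Z] = -2*0.5 + 1*9 = 8

8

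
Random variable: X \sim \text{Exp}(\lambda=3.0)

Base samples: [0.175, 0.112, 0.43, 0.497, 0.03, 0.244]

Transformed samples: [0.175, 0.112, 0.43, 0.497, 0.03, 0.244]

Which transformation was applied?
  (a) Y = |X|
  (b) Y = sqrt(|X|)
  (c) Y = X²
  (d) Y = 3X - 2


Checking option (a) Y = |X|:
  X = 0.175 -> Y = 0.175 ✓
  X = 0.112 -> Y = 0.112 ✓
  X = 0.43 -> Y = 0.43 ✓
All samples match this transformation.

(a) |X|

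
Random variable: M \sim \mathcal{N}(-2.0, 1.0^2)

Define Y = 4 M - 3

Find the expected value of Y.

For Y = 4M - 3:
E[Y] = 4 * E[M] - 3
E[M] = -2.0 = -2
E[Y] = 4 * (-2) - 3 = -11

-11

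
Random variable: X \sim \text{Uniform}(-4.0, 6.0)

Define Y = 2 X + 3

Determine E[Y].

For Y = 2X + 3:
E[Y] = 2 * E[X] + 3
E[X] = (-4 + 6)/2 = 1
E[Y] = 2 * 1 + 3 = 5

5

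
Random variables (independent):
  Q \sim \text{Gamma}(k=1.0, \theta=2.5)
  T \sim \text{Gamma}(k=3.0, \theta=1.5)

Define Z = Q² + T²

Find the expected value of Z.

E[Z] = E[Q²] + E[T²]
E[Q²] = Var(Q) + E[Q]² = 6.25 + 6.25 = 12.5
E[T²] = Var(T) + E[T]² = 6.75 + 20.25 = 27
E[Z] = 12.5 + 27 = 39.5

39.5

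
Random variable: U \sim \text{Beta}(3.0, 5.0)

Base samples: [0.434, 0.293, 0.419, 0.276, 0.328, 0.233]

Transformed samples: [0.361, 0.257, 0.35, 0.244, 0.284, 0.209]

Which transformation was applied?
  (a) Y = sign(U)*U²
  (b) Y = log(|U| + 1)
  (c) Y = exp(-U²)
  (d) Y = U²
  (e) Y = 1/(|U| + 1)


Checking option (b) Y = log(|U| + 1):
  U = 0.434 -> Y = 0.361 ✓
  U = 0.293 -> Y = 0.257 ✓
  U = 0.419 -> Y = 0.35 ✓
All samples match this transformation.

(b) log(|U| + 1)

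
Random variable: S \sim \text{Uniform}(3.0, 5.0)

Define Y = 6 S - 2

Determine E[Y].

For Y = 6S - 2:
E[Y] = 6 * E[S] - 2
E[S] = (3 + 5)/2 = 4
E[Y] = 6 * 4 - 2 = 22

22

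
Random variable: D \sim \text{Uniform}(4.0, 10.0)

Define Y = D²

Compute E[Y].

Using E[X²] = Var(X) + (E[X])²:
E[D] = 7
Var(D) = (10 - 4)^2/12 = 3
E[D²] = 3 + 7² = 3 + 49 = 52

52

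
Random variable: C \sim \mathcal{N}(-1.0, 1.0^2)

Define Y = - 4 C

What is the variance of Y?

For Y = aC + b: Var(Y) = a² * Var(C)
Var(C) = 1.0^2 = 1
Var(Y) = (-4)² * 1 = 16 * 1 = 16

16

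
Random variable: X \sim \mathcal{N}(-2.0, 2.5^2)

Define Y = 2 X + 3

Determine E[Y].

For Y = 2X + 3:
E[Y] = 2 * E[X] + 3
E[X] = -2.0 = -2
E[Y] = 2 * (-2) + 3 = -1

-1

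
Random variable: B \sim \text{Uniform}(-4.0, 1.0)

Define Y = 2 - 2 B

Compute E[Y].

For Y = -2B + 2:
E[Y] = -2 * E[B] + 2
E[B] = (-4 + 1)/2 = -1.5
E[Y] = -2 * (-1.5) + 2 = 5

5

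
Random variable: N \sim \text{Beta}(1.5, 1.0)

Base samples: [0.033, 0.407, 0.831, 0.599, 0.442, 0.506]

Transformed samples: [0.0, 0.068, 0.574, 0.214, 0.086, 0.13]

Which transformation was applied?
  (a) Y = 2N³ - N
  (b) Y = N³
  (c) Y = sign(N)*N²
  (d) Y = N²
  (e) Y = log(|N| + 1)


Checking option (b) Y = N³:
  N = 0.033 -> Y = 0.0 ✓
  N = 0.407 -> Y = 0.068 ✓
  N = 0.831 -> Y = 0.574 ✓
All samples match this transformation.

(b) N³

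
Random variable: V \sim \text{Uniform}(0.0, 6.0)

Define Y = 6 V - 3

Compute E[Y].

For Y = 6V - 3:
E[Y] = 6 * E[V] - 3
E[V] = (0 + 6)/2 = 3
E[Y] = 6 * 3 - 3 = 15

15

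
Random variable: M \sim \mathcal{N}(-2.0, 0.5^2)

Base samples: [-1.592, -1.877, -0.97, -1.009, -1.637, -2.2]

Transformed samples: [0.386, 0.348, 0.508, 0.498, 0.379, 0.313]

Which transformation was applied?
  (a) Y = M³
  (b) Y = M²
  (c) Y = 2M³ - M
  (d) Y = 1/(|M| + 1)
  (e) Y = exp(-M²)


Checking option (d) Y = 1/(|M| + 1):
  M = -1.592 -> Y = 0.386 ✓
  M = -1.877 -> Y = 0.348 ✓
  M = -0.97 -> Y = 0.508 ✓
All samples match this transformation.

(d) 1/(|M| + 1)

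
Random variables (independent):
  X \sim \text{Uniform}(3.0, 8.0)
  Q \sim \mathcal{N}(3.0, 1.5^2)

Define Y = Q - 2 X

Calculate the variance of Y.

For independent RVs: Var(aX + bY) = a²Var(X) + b²Var(Y)
Var(X) = 2.0833333
Var(Q) = 2.25
Var(Y) = (-2)²*2.0833333 + 1²*2.25
= 4*2.0833333 + 1*2.25 = 10.583333

10.583333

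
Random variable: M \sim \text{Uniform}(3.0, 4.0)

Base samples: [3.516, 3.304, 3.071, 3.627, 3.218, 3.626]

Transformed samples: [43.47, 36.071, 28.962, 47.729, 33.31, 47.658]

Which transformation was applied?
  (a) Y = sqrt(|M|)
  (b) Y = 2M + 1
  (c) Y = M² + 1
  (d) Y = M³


Checking option (d) Y = M³:
  M = 3.516 -> Y = 43.47 ✓
  M = 3.304 -> Y = 36.071 ✓
  M = 3.071 -> Y = 28.962 ✓
All samples match this transformation.

(d) M³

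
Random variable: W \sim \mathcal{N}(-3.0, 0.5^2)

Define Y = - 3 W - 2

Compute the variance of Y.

For Y = aW + b: Var(Y) = a² * Var(W)
Var(W) = 0.5^2 = 0.25
Var(Y) = (-3)² * 0.25 = 9 * 0.25 = 2.25

2.25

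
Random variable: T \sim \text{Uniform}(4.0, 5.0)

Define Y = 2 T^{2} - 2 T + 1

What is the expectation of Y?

E[Y] = 2*E[T²] - 2*E[T] + 1
E[T] = 4.5
E[T²] = Var(T) + (E[T])² = 0.083333333 + 20.25 = 20.333333
E[Y] = 2*20.333333 - 2*4.5 + 1 = 32.666667

32.666667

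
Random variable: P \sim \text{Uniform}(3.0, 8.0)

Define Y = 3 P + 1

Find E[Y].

For Y = 3P + 1:
E[Y] = 3 * E[P] + 1
E[P] = (3 + 8)/2 = 5.5
E[Y] = 3 * 5.5 + 1 = 17.5

17.5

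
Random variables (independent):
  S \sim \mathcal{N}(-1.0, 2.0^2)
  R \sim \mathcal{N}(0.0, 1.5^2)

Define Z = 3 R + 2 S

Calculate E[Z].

E[Z] = 2*E[S] + 3*E[R]
E[S] = -1
E[R] = 0
E[Z] = 2*(-1) + 3*0 = -2

-2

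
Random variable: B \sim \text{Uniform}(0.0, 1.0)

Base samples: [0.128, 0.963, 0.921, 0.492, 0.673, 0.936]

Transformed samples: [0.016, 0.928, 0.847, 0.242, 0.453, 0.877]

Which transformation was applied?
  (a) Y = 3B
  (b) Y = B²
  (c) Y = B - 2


Checking option (b) Y = B²:
  B = 0.128 -> Y = 0.016 ✓
  B = 0.963 -> Y = 0.928 ✓
  B = 0.921 -> Y = 0.847 ✓
All samples match this transformation.

(b) B²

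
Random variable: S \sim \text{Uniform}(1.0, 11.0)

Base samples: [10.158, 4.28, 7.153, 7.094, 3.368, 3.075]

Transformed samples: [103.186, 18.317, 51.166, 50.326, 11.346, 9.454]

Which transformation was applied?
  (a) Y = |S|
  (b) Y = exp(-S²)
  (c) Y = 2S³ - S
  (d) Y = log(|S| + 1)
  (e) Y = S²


Checking option (e) Y = S²:
  S = 10.158 -> Y = 103.186 ✓
  S = 4.28 -> Y = 18.317 ✓
  S = 7.153 -> Y = 51.166 ✓
All samples match this transformation.

(e) S²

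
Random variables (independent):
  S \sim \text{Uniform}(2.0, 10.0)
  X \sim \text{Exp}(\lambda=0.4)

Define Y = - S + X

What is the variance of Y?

For independent RVs: Var(aX + bY) = a²Var(X) + b²Var(Y)
Var(S) = 5.3333333
Var(X) = 6.25
Var(Y) = (-1)²*5.3333333 + 1²*6.25
= 1*5.3333333 + 1*6.25 = 11.583333

11.583333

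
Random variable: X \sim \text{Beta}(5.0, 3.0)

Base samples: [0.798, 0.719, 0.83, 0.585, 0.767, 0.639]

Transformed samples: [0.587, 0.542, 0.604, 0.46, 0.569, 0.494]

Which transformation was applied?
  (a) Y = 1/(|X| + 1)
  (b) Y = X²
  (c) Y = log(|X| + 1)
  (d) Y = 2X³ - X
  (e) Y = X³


Checking option (c) Y = log(|X| + 1):
  X = 0.798 -> Y = 0.587 ✓
  X = 0.719 -> Y = 0.542 ✓
  X = 0.83 -> Y = 0.604 ✓
All samples match this transformation.

(c) log(|X| + 1)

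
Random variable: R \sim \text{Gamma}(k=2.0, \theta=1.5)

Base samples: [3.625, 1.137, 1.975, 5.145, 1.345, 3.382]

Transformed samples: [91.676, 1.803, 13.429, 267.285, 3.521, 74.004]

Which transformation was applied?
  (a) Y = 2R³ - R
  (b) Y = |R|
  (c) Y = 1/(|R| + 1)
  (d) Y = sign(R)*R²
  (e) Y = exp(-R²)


Checking option (a) Y = 2R³ - R:
  R = 3.625 -> Y = 91.676 ✓
  R = 1.137 -> Y = 1.803 ✓
  R = 1.975 -> Y = 13.429 ✓
All samples match this transformation.

(a) 2R³ - R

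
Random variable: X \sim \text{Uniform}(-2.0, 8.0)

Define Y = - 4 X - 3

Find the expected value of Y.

For Y = -4X - 3:
E[Y] = -4 * E[X] - 3
E[X] = (-2 + 8)/2 = 3
E[Y] = -4 * 3 - 3 = -15

-15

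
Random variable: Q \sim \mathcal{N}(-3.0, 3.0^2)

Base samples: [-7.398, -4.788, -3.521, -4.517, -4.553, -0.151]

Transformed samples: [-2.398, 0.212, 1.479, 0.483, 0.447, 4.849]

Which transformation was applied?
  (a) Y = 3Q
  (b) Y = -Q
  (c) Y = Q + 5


Checking option (c) Y = Q + 5:
  Q = -7.398 -> Y = -2.398 ✓
  Q = -4.788 -> Y = 0.212 ✓
  Q = -3.521 -> Y = 1.479 ✓
All samples match this transformation.

(c) Q + 5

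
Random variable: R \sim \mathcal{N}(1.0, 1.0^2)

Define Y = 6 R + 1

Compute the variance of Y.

For Y = aR + b: Var(Y) = a² * Var(R)
Var(R) = 1.0^2 = 1
Var(Y) = 6² * 1 = 36 * 1 = 36

36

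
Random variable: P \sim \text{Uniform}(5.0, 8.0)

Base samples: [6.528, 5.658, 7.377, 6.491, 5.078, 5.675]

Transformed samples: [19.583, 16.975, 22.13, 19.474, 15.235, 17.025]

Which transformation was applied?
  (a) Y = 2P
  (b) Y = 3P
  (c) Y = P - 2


Checking option (b) Y = 3P:
  P = 6.528 -> Y = 19.583 ✓
  P = 5.658 -> Y = 16.975 ✓
  P = 7.377 -> Y = 22.13 ✓
All samples match this transformation.

(b) 3P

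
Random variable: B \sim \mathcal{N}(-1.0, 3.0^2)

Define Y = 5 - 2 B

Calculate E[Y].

For Y = -2B + 5:
E[Y] = -2 * E[B] + 5
E[B] = -1.0 = -1
E[Y] = -2 * (-1) + 5 = 7

7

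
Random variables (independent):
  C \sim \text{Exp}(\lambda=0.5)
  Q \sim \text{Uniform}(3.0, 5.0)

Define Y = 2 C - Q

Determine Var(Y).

For independent RVs: Var(aX + bY) = a²Var(X) + b²Var(Y)
Var(C) = 4
Var(Q) = 0.33333333
Var(Y) = 2²*4 + (-1)²*0.33333333
= 4*4 + 1*0.33333333 = 16.333333

16.333333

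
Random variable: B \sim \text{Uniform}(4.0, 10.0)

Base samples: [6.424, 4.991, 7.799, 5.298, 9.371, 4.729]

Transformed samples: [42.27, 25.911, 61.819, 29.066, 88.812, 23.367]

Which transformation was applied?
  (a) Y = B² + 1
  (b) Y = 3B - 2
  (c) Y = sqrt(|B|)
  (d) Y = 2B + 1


Checking option (a) Y = B² + 1:
  B = 6.424 -> Y = 42.27 ✓
  B = 4.991 -> Y = 25.911 ✓
  B = 7.799 -> Y = 61.819 ✓
All samples match this transformation.

(a) B² + 1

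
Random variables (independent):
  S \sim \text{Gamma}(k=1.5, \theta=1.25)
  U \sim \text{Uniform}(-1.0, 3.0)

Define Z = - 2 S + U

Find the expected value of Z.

E[Z] = -2*E[S] + 1*E[U]
E[S] = 1.875
E[U] = 1
E[Z] = -2*1.875 + 1*1 = -2.75

-2.75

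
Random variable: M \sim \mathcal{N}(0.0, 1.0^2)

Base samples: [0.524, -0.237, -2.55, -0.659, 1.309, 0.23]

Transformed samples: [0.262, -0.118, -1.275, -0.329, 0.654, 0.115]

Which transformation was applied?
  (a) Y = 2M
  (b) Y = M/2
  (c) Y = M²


Checking option (b) Y = M/2:
  M = 0.524 -> Y = 0.262 ✓
  M = -0.237 -> Y = -0.118 ✓
  M = -2.55 -> Y = -1.275 ✓
All samples match this transformation.

(b) M/2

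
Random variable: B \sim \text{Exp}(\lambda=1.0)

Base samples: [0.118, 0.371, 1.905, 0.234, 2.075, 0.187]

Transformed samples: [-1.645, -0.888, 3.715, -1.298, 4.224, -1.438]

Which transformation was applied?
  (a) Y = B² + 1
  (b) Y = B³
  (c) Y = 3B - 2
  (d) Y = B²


Checking option (c) Y = 3B - 2:
  B = 0.118 -> Y = -1.645 ✓
  B = 0.371 -> Y = -0.888 ✓
  B = 1.905 -> Y = 3.715 ✓
All samples match this transformation.

(c) 3B - 2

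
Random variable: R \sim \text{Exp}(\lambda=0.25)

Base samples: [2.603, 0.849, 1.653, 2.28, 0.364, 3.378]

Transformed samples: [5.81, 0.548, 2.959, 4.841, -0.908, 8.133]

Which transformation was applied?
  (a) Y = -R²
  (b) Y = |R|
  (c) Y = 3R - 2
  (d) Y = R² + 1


Checking option (c) Y = 3R - 2:
  R = 2.603 -> Y = 5.81 ✓
  R = 0.849 -> Y = 0.548 ✓
  R = 1.653 -> Y = 2.959 ✓
All samples match this transformation.

(c) 3R - 2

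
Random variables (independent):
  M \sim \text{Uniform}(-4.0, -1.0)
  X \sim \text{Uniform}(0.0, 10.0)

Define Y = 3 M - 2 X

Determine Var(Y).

For independent RVs: Var(aX + bY) = a²Var(X) + b²Var(Y)
Var(M) = 0.75
Var(X) = 8.3333333
Var(Y) = 3²*0.75 + (-2)²*8.3333333
= 9*0.75 + 4*8.3333333 = 40.083333

40.083333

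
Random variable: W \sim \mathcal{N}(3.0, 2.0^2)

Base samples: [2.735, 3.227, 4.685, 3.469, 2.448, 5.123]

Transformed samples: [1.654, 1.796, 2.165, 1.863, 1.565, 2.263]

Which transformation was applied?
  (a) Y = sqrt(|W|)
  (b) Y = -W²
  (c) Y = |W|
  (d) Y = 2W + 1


Checking option (a) Y = sqrt(|W|):
  W = 2.735 -> Y = 1.654 ✓
  W = 3.227 -> Y = 1.796 ✓
  W = 4.685 -> Y = 2.165 ✓
All samples match this transformation.

(a) sqrt(|W|)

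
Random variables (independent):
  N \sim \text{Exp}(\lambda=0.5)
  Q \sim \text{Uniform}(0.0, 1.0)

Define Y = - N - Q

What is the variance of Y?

For independent RVs: Var(aX + bY) = a²Var(X) + b²Var(Y)
Var(N) = 4
Var(Q) = 0.083333333
Var(Y) = (-1)²*4 + (-1)²*0.083333333
= 1*4 + 1*0.083333333 = 4.0833333

4.0833333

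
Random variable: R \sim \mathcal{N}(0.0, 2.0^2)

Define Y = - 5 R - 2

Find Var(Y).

For Y = aR + b: Var(Y) = a² * Var(R)
Var(R) = 2.0^2 = 4
Var(Y) = (-5)² * 4 = 25 * 4 = 100

100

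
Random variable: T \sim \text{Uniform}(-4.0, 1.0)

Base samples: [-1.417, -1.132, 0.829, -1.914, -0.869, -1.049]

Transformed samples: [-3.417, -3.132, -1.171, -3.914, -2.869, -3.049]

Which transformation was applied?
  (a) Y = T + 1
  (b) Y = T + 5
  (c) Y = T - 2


Checking option (c) Y = T - 2:
  T = -1.417 -> Y = -3.417 ✓
  T = -1.132 -> Y = -3.132 ✓
  T = 0.829 -> Y = -1.171 ✓
All samples match this transformation.

(c) T - 2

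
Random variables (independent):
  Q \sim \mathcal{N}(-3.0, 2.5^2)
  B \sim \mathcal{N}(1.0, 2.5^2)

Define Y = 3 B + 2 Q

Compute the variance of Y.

For independent RVs: Var(aX + bY) = a²Var(X) + b²Var(Y)
Var(Q) = 6.25
Var(B) = 6.25
Var(Y) = 2²*6.25 + 3²*6.25
= 4*6.25 + 9*6.25 = 81.25

81.25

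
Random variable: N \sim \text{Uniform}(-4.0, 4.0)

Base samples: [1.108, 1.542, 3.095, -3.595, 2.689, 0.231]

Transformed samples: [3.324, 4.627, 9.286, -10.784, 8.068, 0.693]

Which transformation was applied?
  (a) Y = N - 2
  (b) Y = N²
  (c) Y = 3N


Checking option (c) Y = 3N:
  N = 1.108 -> Y = 3.324 ✓
  N = 1.542 -> Y = 4.627 ✓
  N = 3.095 -> Y = 9.286 ✓
All samples match this transformation.

(c) 3N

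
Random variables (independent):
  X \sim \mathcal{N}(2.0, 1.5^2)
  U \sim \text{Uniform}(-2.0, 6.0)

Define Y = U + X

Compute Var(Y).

For independent RVs: Var(aX + bY) = a²Var(X) + b²Var(Y)
Var(X) = 2.25
Var(U) = 5.3333333
Var(Y) = 1²*2.25 + 1²*5.3333333
= 1*2.25 + 1*5.3333333 = 7.5833333

7.5833333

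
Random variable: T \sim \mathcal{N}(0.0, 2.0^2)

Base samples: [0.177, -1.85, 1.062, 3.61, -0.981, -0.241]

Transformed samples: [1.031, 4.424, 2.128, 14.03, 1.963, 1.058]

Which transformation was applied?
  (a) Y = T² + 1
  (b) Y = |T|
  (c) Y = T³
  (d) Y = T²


Checking option (a) Y = T² + 1:
  T = 0.177 -> Y = 1.031 ✓
  T = -1.85 -> Y = 4.424 ✓
  T = 1.062 -> Y = 2.128 ✓
All samples match this transformation.

(a) T² + 1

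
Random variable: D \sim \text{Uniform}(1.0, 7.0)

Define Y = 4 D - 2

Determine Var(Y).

For Y = aD + b: Var(Y) = a² * Var(D)
Var(D) = (7 - 1)^2/12 = 3
Var(Y) = 4² * 3 = 16 * 3 = 48

48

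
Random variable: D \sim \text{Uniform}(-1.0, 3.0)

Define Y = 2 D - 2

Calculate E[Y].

For Y = 2D - 2:
E[Y] = 2 * E[D] - 2
E[D] = (-1 + 3)/2 = 1
E[Y] = 2 * 1 - 2 = 0

0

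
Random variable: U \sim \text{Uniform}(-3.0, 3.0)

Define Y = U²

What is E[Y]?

E[U²] = Var(U) + (E[U])² = 3 + 0 = 3

3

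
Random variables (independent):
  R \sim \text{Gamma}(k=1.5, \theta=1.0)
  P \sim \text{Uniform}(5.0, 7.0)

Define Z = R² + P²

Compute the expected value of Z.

E[Z] = E[R²] + E[P²]
E[R²] = Var(R) + E[R]² = 1.5 + 2.25 = 3.75
E[P²] = Var(P) + E[P]² = 0.33333333 + 36 = 36.333333
E[Z] = 3.75 + 36.333333 = 40.083333

40.083333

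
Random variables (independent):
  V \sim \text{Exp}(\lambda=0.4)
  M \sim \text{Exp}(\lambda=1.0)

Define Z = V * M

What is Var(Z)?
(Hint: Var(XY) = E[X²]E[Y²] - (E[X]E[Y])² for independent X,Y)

Var(XY) = E[X²]E[Y²] - (E[X]E[Y])²
E[V] = 2.5, Var(V) = 6.25
E[M] = 1, Var(M) = 1
E[V²] = 6.25 + 2.5² = 12.5
E[M²] = 1 + 1² = 2
Var(Z) = 12.5*2 - (2.5*1)²
= 25 - 6.25 = 18.75

18.75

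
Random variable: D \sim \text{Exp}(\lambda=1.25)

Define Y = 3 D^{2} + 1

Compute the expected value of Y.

E[Y] = 3*E[D²] + 1
E[D] = 0.8
E[D²] = Var(D) + (E[D])² = 0.64 + 0.64 = 1.28
E[Y] = 3*1.28 + 1 = 4.84

4.84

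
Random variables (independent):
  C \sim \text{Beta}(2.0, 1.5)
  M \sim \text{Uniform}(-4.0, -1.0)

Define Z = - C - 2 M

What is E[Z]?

E[Z] = -1*E[C] - 2*E[M]
E[C] = 0.57142857
E[M] = -2.5
E[Z] = -1*0.57142857 - 2*(-2.5) = 4.4285714

4.4285714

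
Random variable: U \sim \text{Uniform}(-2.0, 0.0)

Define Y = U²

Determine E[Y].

E[U²] = Var(U) + (E[U])² = 0.33333333 + 1 = 1.3333333

1.3333333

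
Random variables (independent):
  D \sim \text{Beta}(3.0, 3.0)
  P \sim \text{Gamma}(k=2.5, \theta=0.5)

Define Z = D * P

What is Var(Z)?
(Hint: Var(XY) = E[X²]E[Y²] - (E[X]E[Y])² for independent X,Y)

Var(XY) = E[X²]E[Y²] - (E[X]E[Y])²
E[D] = 0.5, Var(D) = 0.035714286
E[P] = 1.25, Var(P) = 0.625
E[D²] = 0.035714286 + 0.5² = 0.28571429
E[P²] = 0.625 + 1.25² = 2.1875
Var(Z) = 0.28571429*2.1875 - (0.5*1.25)²
= 0.625 - 0.390625 = 0.234375

0.234375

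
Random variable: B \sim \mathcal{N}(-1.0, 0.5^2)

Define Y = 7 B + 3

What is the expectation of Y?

For Y = 7B + 3:
E[Y] = 7 * E[B] + 3
E[B] = -1.0 = -1
E[Y] = 7 * (-1) + 3 = -4

-4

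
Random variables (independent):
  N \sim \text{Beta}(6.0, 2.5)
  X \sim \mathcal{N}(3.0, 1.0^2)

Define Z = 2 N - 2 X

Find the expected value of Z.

E[Z] = 2*E[N] - 2*E[X]
E[N] = 0.70588235
E[X] = 3
E[Z] = 2*0.70588235 - 2*3 = -4.5882353

-4.5882353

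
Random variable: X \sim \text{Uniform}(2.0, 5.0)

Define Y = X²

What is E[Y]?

E[X²] = Var(X) + (E[X])² = 0.75 + 12.25 = 13

13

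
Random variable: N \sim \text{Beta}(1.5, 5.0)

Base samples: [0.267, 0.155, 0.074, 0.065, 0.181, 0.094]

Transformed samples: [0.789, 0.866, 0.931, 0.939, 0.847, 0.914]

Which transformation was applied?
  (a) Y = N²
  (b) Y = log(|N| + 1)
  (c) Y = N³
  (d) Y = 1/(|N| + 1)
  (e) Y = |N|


Checking option (d) Y = 1/(|N| + 1):
  N = 0.267 -> Y = 0.789 ✓
  N = 0.155 -> Y = 0.866 ✓
  N = 0.074 -> Y = 0.931 ✓
All samples match this transformation.

(d) 1/(|N| + 1)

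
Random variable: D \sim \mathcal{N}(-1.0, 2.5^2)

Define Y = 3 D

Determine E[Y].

For Y = 3D:
E[Y] = 3 * E[D]
E[D] = -1.0 = -1
E[Y] = 3 * (-1) = -3

-3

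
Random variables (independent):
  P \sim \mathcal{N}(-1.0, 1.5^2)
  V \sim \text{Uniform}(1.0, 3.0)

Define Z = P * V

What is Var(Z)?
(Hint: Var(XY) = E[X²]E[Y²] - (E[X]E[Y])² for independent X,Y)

Var(XY) = E[X²]E[Y²] - (E[X]E[Y])²
E[P] = -1, Var(P) = 2.25
E[V] = 2, Var(V) = 0.33333333
E[P²] = 2.25 + (-1)² = 3.25
E[V²] = 0.33333333 + 2² = 4.3333333
Var(Z) = 3.25*4.3333333 - (-1*2)²
= 14.083333 - 4 = 10.083333

10.083333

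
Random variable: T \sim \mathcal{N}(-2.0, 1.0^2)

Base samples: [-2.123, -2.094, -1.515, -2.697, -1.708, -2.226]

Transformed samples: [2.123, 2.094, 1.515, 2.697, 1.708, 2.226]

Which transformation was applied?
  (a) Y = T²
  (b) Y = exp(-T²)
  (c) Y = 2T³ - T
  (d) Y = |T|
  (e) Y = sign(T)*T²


Checking option (d) Y = |T|:
  T = -2.123 -> Y = 2.123 ✓
  T = -2.094 -> Y = 2.094 ✓
  T = -1.515 -> Y = 1.515 ✓
All samples match this transformation.

(d) |T|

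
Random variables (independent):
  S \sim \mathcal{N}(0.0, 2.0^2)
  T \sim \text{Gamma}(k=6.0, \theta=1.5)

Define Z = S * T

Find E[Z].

For independent RVs: E[XY] = E[X]*E[Y]
E[S] = 0
E[T] = 9
E[Z] = 0 * 9 = 0

0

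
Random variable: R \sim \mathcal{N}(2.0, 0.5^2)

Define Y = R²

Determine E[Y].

E[R²] = Var(R) + (E[R])² = 0.25 + 4 = 4.25

4.25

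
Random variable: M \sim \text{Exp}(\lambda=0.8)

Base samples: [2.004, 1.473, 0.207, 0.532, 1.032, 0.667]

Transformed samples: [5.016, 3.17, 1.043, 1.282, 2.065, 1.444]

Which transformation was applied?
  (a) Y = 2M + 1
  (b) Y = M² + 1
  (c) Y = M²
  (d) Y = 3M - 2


Checking option (b) Y = M² + 1:
  M = 2.004 -> Y = 5.016 ✓
  M = 1.473 -> Y = 3.17 ✓
  M = 0.207 -> Y = 1.043 ✓
All samples match this transformation.

(b) M² + 1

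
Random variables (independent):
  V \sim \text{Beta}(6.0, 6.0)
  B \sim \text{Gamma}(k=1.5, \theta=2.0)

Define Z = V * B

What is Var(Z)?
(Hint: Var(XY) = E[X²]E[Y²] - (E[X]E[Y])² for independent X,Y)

Var(XY) = E[X²]E[Y²] - (E[X]E[Y])²
E[V] = 0.5, Var(V) = 0.019230769
E[B] = 3, Var(B) = 6
E[V²] = 0.019230769 + 0.5² = 0.26923077
E[B²] = 6 + 3² = 15
Var(Z) = 0.26923077*15 - (0.5*3)²
= 4.0384615 - 2.25 = 1.7884615

1.7884615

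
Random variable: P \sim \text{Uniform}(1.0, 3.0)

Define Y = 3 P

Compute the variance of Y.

For Y = aP + b: Var(Y) = a² * Var(P)
Var(P) = (3 - 1)^2/12 = 0.33333333
Var(Y) = 3² * 0.33333333 = 9 * 0.33333333 = 3

3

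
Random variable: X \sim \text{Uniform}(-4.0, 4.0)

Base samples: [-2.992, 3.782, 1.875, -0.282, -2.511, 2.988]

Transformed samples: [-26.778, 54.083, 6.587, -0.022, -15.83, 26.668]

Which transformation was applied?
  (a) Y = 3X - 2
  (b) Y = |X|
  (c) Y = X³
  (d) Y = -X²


Checking option (c) Y = X³:
  X = -2.992 -> Y = -26.778 ✓
  X = 3.782 -> Y = 54.083 ✓
  X = 1.875 -> Y = 6.587 ✓
All samples match this transformation.

(c) X³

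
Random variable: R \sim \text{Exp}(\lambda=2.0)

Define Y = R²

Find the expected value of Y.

Using E[X²] = Var(X) + (E[X])²:
E[R] = 0.5
Var(R) = 1/2.0^2 = 0.25
E[R²] = 0.25 + 0.5² = 0.25 + 0.25 = 0.5

0.5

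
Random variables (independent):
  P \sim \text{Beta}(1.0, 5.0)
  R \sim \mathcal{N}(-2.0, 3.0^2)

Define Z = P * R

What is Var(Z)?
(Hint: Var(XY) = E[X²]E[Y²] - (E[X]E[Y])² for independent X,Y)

Var(XY) = E[X²]E[Y²] - (E[X]E[Y])²
E[P] = 0.16666667, Var(P) = 0.01984127
E[R] = -2, Var(R) = 9
E[P²] = 0.01984127 + 0.16666667² = 0.047619048
E[R²] = 9 + (-2)² = 13
Var(Z) = 0.047619048*13 - (0.16666667*(-2))²
= 0.61904762 - 0.11111111 = 0.50793651

0.50793651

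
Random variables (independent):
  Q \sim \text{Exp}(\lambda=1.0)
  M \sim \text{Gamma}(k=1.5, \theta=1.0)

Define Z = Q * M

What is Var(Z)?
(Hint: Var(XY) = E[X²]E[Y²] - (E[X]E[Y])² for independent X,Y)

Var(XY) = E[X²]E[Y²] - (E[X]E[Y])²
E[Q] = 1, Var(Q) = 1
E[M] = 1.5, Var(M) = 1.5
E[Q²] = 1 + 1² = 2
E[M²] = 1.5 + 1.5² = 3.75
Var(Z) = 2*3.75 - (1*1.5)²
= 7.5 - 2.25 = 5.25

5.25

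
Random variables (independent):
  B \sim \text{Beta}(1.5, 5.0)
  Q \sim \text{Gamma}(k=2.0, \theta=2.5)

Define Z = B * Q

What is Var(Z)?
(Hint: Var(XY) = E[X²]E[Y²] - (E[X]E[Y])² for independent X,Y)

Var(XY) = E[X²]E[Y²] - (E[X]E[Y])²
E[B] = 0.23076923, Var(B) = 0.023668639
E[Q] = 5, Var(Q) = 12.5
E[B²] = 0.023668639 + 0.23076923² = 0.076923077
E[Q²] = 12.5 + 5² = 37.5
Var(Z) = 0.076923077*37.5 - (0.23076923*5)²
= 2.8846154 - 1.3313609 = 1.5532544

1.5532544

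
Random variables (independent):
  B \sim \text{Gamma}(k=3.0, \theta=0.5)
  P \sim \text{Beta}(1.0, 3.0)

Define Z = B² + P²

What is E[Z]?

E[Z] = E[B²] + E[P²]
E[B²] = Var(B) + E[B]² = 0.75 + 2.25 = 3
E[P²] = Var(P) + E[P]² = 0.0375 + 0.0625 = 0.1
E[Z] = 3 + 0.1 = 3.1

3.1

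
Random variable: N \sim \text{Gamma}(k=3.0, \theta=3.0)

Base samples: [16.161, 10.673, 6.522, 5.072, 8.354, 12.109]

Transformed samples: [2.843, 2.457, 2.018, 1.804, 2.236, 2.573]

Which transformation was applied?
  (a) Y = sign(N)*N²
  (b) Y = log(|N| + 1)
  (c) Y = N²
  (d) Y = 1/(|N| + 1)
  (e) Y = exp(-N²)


Checking option (b) Y = log(|N| + 1):
  N = 16.161 -> Y = 2.843 ✓
  N = 10.673 -> Y = 2.457 ✓
  N = 6.522 -> Y = 2.018 ✓
All samples match this transformation.

(b) log(|N| + 1)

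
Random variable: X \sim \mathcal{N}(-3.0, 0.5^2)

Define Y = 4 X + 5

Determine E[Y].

For Y = 4X + 5:
E[Y] = 4 * E[X] + 5
E[X] = -3.0 = -3
E[Y] = 4 * (-3) + 5 = -7

-7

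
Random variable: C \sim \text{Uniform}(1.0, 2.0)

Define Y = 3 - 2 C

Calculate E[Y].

For Y = -2C + 3:
E[Y] = -2 * E[C] + 3
E[C] = (1 + 2)/2 = 1.5
E[Y] = -2 * 1.5 + 3 = 0

0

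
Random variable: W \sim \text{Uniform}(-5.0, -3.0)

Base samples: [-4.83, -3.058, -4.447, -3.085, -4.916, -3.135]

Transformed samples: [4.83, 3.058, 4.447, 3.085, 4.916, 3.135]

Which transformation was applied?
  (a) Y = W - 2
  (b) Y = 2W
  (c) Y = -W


Checking option (c) Y = -W:
  W = -4.83 -> Y = 4.83 ✓
  W = -3.058 -> Y = 3.058 ✓
  W = -4.447 -> Y = 4.447 ✓
All samples match this transformation.

(c) -W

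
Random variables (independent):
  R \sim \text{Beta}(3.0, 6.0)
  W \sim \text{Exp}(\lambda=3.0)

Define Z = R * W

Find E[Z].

For independent RVs: E[XY] = E[X]*E[Y]
E[R] = 0.33333333
E[W] = 0.33333333
E[Z] = 0.33333333 * 0.33333333 = 0.11111111

0.11111111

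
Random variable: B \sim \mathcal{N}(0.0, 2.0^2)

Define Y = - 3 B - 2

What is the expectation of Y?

For Y = -3B - 2:
E[Y] = -3 * E[B] - 2
E[B] = 0.0 = 0
E[Y] = -3 * 0 - 2 = -2

-2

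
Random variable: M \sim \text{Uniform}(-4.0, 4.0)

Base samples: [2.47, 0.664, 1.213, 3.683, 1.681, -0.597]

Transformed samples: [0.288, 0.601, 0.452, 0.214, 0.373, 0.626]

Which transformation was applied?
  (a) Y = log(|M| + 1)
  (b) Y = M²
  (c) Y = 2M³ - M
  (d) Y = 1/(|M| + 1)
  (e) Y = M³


Checking option (d) Y = 1/(|M| + 1):
  M = 2.47 -> Y = 0.288 ✓
  M = 0.664 -> Y = 0.601 ✓
  M = 1.213 -> Y = 0.452 ✓
All samples match this transformation.

(d) 1/(|M| + 1)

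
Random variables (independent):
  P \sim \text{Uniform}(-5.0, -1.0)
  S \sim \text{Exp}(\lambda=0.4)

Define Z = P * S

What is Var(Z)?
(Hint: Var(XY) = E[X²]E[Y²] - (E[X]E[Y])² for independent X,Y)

Var(XY) = E[X²]E[Y²] - (E[X]E[Y])²
E[P] = -3, Var(P) = 1.3333333
E[S] = 2.5, Var(S) = 6.25
E[P²] = 1.3333333 + (-3)² = 10.333333
E[S²] = 6.25 + 2.5² = 12.5
Var(Z) = 10.333333*12.5 - (-3*2.5)²
= 129.16667 - 56.25 = 72.916667

72.916667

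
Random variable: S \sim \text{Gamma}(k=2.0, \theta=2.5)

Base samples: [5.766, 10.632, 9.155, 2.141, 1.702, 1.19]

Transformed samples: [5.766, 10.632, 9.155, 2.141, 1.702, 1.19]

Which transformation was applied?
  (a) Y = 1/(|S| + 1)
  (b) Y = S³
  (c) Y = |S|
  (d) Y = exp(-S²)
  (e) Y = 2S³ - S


Checking option (c) Y = |S|:
  S = 5.766 -> Y = 5.766 ✓
  S = 10.632 -> Y = 10.632 ✓
  S = 9.155 -> Y = 9.155 ✓
All samples match this transformation.

(c) |S|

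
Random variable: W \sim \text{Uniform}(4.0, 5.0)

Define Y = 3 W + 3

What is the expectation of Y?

For Y = 3W + 3:
E[Y] = 3 * E[W] + 3
E[W] = (4 + 5)/2 = 4.5
E[Y] = 3 * 4.5 + 3 = 16.5

16.5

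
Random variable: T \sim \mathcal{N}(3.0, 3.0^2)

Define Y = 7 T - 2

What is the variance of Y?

For Y = aT + b: Var(Y) = a² * Var(T)
Var(T) = 3.0^2 = 9
Var(Y) = 7² * 9 = 49 * 9 = 441

441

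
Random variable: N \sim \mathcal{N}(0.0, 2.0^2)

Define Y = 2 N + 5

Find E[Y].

For Y = 2N + 5:
E[Y] = 2 * E[N] + 5
E[N] = 0.0 = 0
E[Y] = 2 * 0 + 5 = 5

5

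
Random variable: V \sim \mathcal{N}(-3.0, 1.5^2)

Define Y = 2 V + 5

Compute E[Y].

For Y = 2V + 5:
E[Y] = 2 * E[V] + 5
E[V] = -3.0 = -3
E[Y] = 2 * (-3) + 5 = -1

-1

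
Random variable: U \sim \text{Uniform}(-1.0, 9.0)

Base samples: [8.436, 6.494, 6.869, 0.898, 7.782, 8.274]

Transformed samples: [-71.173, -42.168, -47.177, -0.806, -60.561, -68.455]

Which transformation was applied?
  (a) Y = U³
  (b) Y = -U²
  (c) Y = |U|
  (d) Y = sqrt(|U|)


Checking option (b) Y = -U²:
  U = 8.436 -> Y = -71.173 ✓
  U = 6.494 -> Y = -42.168 ✓
  U = 6.869 -> Y = -47.177 ✓
All samples match this transformation.

(b) -U²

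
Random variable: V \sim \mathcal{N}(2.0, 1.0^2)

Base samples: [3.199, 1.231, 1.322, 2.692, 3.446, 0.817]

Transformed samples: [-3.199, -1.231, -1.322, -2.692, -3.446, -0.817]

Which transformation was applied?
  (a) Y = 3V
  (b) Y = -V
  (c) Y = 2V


Checking option (b) Y = -V:
  V = 3.199 -> Y = -3.199 ✓
  V = 1.231 -> Y = -1.231 ✓
  V = 1.322 -> Y = -1.322 ✓
All samples match this transformation.

(b) -V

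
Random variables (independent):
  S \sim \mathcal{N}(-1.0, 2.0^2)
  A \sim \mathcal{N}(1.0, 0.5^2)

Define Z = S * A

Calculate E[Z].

For independent RVs: E[XY] = E[X]*E[Y]
E[S] = -1
E[A] = 1
E[Z] = -1 * 1 = -1

-1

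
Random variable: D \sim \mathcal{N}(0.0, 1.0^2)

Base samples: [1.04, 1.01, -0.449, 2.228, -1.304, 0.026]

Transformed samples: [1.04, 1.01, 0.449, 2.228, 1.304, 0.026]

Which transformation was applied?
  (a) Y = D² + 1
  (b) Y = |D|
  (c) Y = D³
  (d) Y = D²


Checking option (b) Y = |D|:
  D = 1.04 -> Y = 1.04 ✓
  D = 1.01 -> Y = 1.01 ✓
  D = -0.449 -> Y = 0.449 ✓
All samples match this transformation.

(b) |D|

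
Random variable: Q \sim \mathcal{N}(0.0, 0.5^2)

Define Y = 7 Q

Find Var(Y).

For Y = aQ + b: Var(Y) = a² * Var(Q)
Var(Q) = 0.5^2 = 0.25
Var(Y) = 7² * 0.25 = 49 * 0.25 = 12.25

12.25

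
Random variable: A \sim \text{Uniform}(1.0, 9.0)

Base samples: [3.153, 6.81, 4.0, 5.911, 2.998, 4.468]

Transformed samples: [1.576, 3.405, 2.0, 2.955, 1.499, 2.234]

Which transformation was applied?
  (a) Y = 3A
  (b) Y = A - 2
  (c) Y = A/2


Checking option (c) Y = A/2:
  A = 3.153 -> Y = 1.576 ✓
  A = 6.81 -> Y = 3.405 ✓
  A = 4.0 -> Y = 2.0 ✓
All samples match this transformation.

(c) A/2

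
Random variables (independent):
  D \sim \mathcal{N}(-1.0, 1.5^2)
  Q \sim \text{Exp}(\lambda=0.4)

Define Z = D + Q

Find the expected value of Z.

E[Z] = 1*E[D] + 1*E[Q]
E[D] = -1
E[Q] = 2.5
E[Z] = 1*(-1) + 1*2.5 = 1.5

1.5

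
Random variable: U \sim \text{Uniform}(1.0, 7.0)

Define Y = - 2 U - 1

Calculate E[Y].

For Y = -2U - 1:
E[Y] = -2 * E[U] - 1
E[U] = (1 + 7)/2 = 4
E[Y] = -2 * 4 - 1 = -9

-9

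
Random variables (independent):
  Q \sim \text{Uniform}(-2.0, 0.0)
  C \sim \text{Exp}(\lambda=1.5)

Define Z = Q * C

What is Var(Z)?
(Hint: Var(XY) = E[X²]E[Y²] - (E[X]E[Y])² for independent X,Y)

Var(XY) = E[X²]E[Y²] - (E[X]E[Y])²
E[Q] = -1, Var(Q) = 0.33333333
E[C] = 0.66666667, Var(C) = 0.44444444
E[Q²] = 0.33333333 + (-1)² = 1.3333333
E[C²] = 0.44444444 + 0.66666667² = 0.88888889
Var(Z) = 1.3333333*0.88888889 - (-1*0.66666667)²
= 1.1851852 - 0.44444444 = 0.74074074

0.74074074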